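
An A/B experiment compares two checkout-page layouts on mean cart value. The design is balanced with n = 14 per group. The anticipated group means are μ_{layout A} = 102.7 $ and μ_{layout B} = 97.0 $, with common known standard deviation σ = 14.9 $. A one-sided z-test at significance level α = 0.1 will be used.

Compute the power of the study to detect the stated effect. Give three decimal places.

Power ≈ 0.394

Standardized effect: d = |μ_{layout A} − μ_{layout B}| / σ = |102.7 − 97.0| / 14.9 = 0.3826
Noncentrality parameter: λ = d·√(n/2) = 0.3826 × √(14/2) = 1.0121
One-sided α = 0.1 → critical value z_{0.1} = 1.282.
Power = Φ(λ − 1.282) = Φ(-0.269) = 0.3938.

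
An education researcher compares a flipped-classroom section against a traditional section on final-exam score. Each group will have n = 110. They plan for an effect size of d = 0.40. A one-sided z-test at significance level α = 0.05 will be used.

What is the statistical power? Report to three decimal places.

Power ≈ 0.907

Noncentrality parameter: δ = d·√(n/2) = 0.40 × √(110/2) = 2.9665
One-sided α = 0.05 → critical value z_{0.05} = 1.645.
Power = P(Z > 1.645 − δ) = Φ(1.322) = 0.9069.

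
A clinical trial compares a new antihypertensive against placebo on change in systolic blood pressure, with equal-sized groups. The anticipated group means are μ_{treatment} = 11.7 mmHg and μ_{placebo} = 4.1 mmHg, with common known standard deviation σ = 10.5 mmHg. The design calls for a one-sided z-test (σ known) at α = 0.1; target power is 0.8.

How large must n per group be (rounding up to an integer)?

n = 18 per group

Standardized effect: d = |μ_{treatment} − μ_{placebo}| / σ = |11.7 − 4.1| / 10.5 = 0.7238
For power 0.8 need Φ(δ − z_{0.1}) = 0.8, so δ = z_{0.1} + z_{0.20} = 1.282 + 0.842 = 2.123.
δ = d·√(n/2) ⇒ n = 2(δ/d)² = 2 × (2.123 / 0.7238)² = 17.21.
Round up to the next whole unit.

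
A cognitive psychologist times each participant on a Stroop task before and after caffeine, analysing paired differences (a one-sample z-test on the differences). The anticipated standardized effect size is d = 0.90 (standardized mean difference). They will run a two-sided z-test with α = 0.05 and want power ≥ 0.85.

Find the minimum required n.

n = 12

Set Φ(δ − 1.960) = 0.85; then δ − 1.960 = Φ⁻¹(0.85) = 1.036, giving δ = 2.996.
(The Φ(−δ − z_{α/2}) term is vanishingly small for δ > 0 and is dropped in the standard sample-size formula.)
δ = d·√n ⇒ n = (δ/d)² = (2.996 / 0.90)² = 11.08.
Rounding up, n = 12.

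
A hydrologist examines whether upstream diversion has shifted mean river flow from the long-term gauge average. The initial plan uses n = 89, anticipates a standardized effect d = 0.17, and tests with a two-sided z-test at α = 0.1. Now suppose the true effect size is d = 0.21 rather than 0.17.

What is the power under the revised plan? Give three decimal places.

With d = 0.21: δ = d·√n = 0.21 × √89 = 1.9811. Critical value z_{0.05} = 1.645.
Revised power = Φ(δ − 1.645) + Φ(−δ − 1.645) = Φ(0.336) + Φ(-3.626) = 0.6317 + 0.0001 = 0.6318.

Power ≈ 0.632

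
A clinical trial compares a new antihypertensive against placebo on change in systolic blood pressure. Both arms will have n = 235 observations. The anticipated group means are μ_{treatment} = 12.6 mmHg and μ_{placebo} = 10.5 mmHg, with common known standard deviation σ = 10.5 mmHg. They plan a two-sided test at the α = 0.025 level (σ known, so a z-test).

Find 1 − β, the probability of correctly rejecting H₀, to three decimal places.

Standardized effect: d = |μ_{treatment} − μ_{placebo}| / σ = |12.6 − 10.5| / 10.5 = 0.2000
Noncentrality parameter: δ = d·√(n/2) = 0.2000 × √(235/2) = 2.1679
Critical value for a two-sided test at α = 0.025: z_{α/2} = 2.241.
Power = Φ(δ − 2.241) + Φ(−δ − 2.241) = Φ(-0.073) + Φ(-4.409) = 0.4707 + 0.0000 = 0.4707.

Power ≈ 0.471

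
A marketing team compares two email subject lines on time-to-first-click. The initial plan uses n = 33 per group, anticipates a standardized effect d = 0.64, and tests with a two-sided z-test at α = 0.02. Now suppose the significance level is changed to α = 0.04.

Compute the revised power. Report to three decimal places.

Power ≈ 0.707

δ = d·√(n/2) = 0.64 × √(33/2) = 2.5997 (unchanged). New critical value: z_{0.02} = 2.054.
Revised power = Φ(δ − 2.054) + Φ(−δ − 2.054) = Φ(0.546) + Φ(-4.653) = 0.7074 + 0.0000 = 0.7074.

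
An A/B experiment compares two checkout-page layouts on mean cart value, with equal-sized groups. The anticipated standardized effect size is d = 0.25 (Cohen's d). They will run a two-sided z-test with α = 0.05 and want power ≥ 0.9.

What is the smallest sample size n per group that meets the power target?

n = 337 per group

Set Φ(δ − 1.960) = 0.9; then δ − 1.960 = Φ⁻¹(0.9) = 1.282, giving δ = 3.242.
(For δ > 0 the lower-tail rejection region contributes negligibly to power, so the one-term inversion is standard.)
δ = d·√(n/2) ⇒ n = 2(δ/d)² = 2 × (3.242 / 0.25)² = 336.24.
Rounding up, n = 337 per group.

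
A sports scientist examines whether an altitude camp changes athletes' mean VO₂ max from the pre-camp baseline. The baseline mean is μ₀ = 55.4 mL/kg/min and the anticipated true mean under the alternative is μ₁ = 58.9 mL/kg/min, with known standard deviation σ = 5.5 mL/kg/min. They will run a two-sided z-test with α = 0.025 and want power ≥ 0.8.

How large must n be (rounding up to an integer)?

n = 24

Standardized effect: d = |μ₁ − μ₀| / σ = |58.9 − 55.4| / 5.5 = 0.6364
Set Φ(δ − 2.241) = 0.8; then δ − 2.241 = Φ⁻¹(0.8) = 0.842, giving δ = 3.083.
(Ignoring the negligible lower-tail rejection probability gives the usual closed-form inversion.)
δ = d·√n ⇒ n = (δ/d)² = (3.083 / 0.6364)² = 23.47.
Round up to the next whole unit.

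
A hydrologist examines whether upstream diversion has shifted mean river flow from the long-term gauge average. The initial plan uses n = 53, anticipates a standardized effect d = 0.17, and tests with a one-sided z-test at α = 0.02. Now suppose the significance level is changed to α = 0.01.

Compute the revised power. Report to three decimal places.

δ = d·√n = 0.17 × √53 = 1.2376 (unchanged). New critical value: z_{0.01} = 2.326.
Revised power = Φ(δ − 2.326) = Φ(-1.089) = 0.1381.

Power ≈ 0.138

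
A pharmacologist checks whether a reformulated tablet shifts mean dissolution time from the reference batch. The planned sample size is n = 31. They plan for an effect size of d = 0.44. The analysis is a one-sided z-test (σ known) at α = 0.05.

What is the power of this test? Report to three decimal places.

Noncentrality parameter: δ = d·√n = 0.44 × √31 = 2.4498
Critical value for a one-sided test at α = 0.05: z_α = 1.645.
Power = Φ(δ − 1.645) = Φ(0.805) = 0.7896.

Power ≈ 0.790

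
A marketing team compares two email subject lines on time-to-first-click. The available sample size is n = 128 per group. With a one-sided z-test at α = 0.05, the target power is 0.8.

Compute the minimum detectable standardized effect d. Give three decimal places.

d ≈ 0.311

Need Φ(δ − 1.645) = 0.8, so δ = 1.645 + 0.842 = 2.486.
δ = d·√(n/2) ⇒ d = δ/√(n/2) = 2.486/√(128/2) = 0.3108.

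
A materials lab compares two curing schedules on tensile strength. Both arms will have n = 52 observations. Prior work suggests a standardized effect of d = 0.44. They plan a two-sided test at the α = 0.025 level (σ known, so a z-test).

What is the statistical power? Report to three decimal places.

Noncentrality parameter: δ = d·√(n/2) = 0.44 × √(52/2) = 2.2436
Two-sided α = 0.025 → critical value z_{0.0125} = 2.241.
Power = Φ(δ − 2.241) + Φ(−δ − 2.241) = Φ(0.002) + Φ(-4.485) = 0.5009 + 0.0000 = 0.5009.

Power ≈ 0.501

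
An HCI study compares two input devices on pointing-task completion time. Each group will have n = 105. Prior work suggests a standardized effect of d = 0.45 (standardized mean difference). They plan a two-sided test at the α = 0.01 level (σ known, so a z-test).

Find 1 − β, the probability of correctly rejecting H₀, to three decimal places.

Noncentrality parameter: δ = d·√(n/2) = 0.45 × √(105/2) = 3.2606
Critical value for a two-sided test at α = 0.01: z_{α/2} = 2.576.
Power = Φ(δ − 2.576) + Φ(−δ − 2.576) = Φ(0.685) + Φ(-5.836) = 0.7532 + 0.0000 = 0.7532.

Power ≈ 0.753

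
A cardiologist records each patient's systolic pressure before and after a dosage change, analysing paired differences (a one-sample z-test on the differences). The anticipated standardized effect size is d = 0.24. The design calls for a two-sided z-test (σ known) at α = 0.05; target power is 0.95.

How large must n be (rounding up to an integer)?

For power 0.95 need Φ(δ − z_{0.025}) = 0.95, so δ = z_{0.025} + z_{0.05} = 1.960 + 1.645 = 3.605.
(The Φ(−δ − z_{α/2}) term is vanishingly small for δ > 0 and is dropped in the standard sample-size formula.)
δ = d·√n ⇒ n = (δ/d)² = (3.605 / 0.24)² = 225.60.
Round up to the next whole unit.

n = 226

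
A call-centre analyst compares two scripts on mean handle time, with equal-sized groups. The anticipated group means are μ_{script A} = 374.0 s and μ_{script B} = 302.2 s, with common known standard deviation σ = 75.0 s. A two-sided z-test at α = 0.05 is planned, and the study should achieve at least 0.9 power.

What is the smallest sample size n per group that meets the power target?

Standardized effect: d = |μ_{script A} − μ_{script B}| / σ = |374.0 − 302.2| / 75.0 = 0.9573
For power 0.9 need Φ(δ − z_{0.025}) = 0.9, so δ = z_{0.025} + z_{0.10} = 1.960 + 1.282 = 3.242.
(Ignoring the negligible lower-tail rejection probability gives the usual closed-form inversion.)
δ = d·√(n/2) ⇒ n = 2(δ/d)² = 2 × (3.242 / 0.9573)² = 22.93.
Rounding up, n = 23 per group.

n = 23 per group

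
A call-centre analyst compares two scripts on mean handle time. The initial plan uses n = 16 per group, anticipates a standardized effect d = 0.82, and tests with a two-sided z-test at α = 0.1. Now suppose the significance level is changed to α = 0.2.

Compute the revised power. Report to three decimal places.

Power ≈ 0.850

δ = d·√(n/2) = 0.82 × √(16/2) = 2.3193 (unchanged). New critical value: z_{0.1} = 1.282.
Revised power = Φ(δ − 1.282) + Φ(−δ − 1.282) = Φ(1.038) + Φ(-3.601) = 0.8503 + 0.0002 = 0.8505.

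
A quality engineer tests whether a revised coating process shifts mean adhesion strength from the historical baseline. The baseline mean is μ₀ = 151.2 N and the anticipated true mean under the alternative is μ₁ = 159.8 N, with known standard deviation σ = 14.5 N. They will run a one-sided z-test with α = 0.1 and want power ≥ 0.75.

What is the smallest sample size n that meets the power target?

n = 11

Standardized effect: d = |μ₁ − μ₀| / σ = |159.8 − 151.2| / 14.5 = 0.5931
For power 0.75 need Φ(δ − z_{0.1}) = 0.75, so δ = z_{0.1} + z_{0.25} = 1.282 + 0.674 = 1.956.
δ = d·√n ⇒ n = (δ/d)² = (1.956 / 0.5931)² = 10.88.
Rounding up, n = 11.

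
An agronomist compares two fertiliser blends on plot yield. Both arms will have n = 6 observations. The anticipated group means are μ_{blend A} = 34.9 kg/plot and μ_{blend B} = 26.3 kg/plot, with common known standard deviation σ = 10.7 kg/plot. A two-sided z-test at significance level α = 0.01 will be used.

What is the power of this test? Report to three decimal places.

Power ≈ 0.118

Standardized effect: d = |μ_{blend A} − μ_{blend B}| / σ = |34.9 − 26.3| / 10.7 = 0.8037
Noncentrality parameter: δ = d·√(n/2) = 0.8037 × √(6/2) = 1.3921
Two-sided α = 0.01 → critical value z_{0.005} = 2.576.
Power = Φ(δ − 2.576) + Φ(−δ − 2.576) = Φ(-1.184) + Φ(-3.968) = 0.1183 + 0.0000 = 0.1183.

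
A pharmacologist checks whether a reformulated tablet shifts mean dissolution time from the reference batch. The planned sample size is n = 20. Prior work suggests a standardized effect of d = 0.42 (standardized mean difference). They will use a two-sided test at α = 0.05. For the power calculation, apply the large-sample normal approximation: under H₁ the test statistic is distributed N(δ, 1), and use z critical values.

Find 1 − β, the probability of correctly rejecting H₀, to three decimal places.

Power ≈ 0.468

Noncentrality parameter: δ = d·√n = 0.42 × √20 = 1.8783
Two-sided α = 0.05 → critical value z_{0.025} = 1.960.
Power = Φ(δ − 1.960) + Φ(−δ − 1.960) = Φ(-0.082) + Φ(-3.838) = 0.4675 + 0.0001 = 0.4675.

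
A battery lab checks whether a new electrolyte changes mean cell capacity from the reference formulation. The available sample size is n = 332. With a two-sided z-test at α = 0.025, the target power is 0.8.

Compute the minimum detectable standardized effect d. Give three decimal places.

d ≈ 0.169

Need Φ(δ − 2.241) = 0.8, so δ = 2.241 + 0.842 = 3.083.
(Lower-tail contribution to power is negligible for δ > 0.)
δ = d·√n ⇒ d = δ/√n = 3.083/√332 = 0.1692.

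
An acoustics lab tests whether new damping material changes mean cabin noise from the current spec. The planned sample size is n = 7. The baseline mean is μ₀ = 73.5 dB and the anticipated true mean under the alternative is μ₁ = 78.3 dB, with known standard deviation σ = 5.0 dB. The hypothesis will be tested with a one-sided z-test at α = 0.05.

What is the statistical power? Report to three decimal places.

Power ≈ 0.815

Standardized effect: d = |μ₁ − μ₀| / σ = |78.3 − 73.5| / 5.0 = 0.9600
Noncentrality parameter: δ = d·√n = 0.9600 × √7 = 2.5399
One-sided α = 0.05 → critical value z_{0.05} = 1.645.
Power = Φ(δ − 1.645) = Φ(0.895) = 0.8146.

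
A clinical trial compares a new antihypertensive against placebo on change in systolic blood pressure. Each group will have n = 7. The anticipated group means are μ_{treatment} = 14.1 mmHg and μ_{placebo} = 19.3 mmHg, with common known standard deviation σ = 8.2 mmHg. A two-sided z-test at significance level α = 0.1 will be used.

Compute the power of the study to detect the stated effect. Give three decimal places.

Standardized effect: d = |μ_{treatment} − μ_{placebo}| / σ = |14.1 − 19.3| / 8.2 = 0.6341
Noncentrality parameter: δ = d·√(n/2) = 0.6341 × √(7/2) = 1.1864
Two-sided α = 0.1 → critical value z_{0.05} = 1.645.
Power = Φ(δ − 1.645) + Φ(−δ − 1.645) = Φ(-0.458) + Φ(-2.831) = 0.3233 + 0.0023 = 0.3256.

Power ≈ 0.326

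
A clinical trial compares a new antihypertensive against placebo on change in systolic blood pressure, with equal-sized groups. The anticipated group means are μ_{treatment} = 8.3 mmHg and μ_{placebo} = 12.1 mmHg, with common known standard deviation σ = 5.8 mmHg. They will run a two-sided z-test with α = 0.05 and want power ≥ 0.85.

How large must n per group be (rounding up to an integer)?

n = 42 per group

Standardized effect: d = |μ_{treatment} − μ_{placebo}| / σ = |8.3 − 12.1| / 5.8 = 0.6552
Set Φ(δ − 1.960) = 0.85; then δ − 1.960 = Φ⁻¹(0.85) = 1.036, giving δ = 2.996.
(Ignoring the negligible lower-tail rejection probability gives the usual closed-form inversion.)
δ = d·√(n/2) ⇒ n = 2(δ/d)² = 2 × (2.996 / 0.6552)² = 41.83.
Rounding up, n = 42 per group.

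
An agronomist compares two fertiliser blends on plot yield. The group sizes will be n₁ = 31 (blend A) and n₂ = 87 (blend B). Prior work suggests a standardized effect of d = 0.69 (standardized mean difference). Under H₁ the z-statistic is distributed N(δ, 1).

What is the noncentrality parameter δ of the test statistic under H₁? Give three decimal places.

δ ≈ 3.299

The noncentrality parameter scales effect size by the design's sample-size factor: δ = d / √(1/n₁ + 1/n₂) = 0.69 / √(1/31 + 1/87) = 3.2987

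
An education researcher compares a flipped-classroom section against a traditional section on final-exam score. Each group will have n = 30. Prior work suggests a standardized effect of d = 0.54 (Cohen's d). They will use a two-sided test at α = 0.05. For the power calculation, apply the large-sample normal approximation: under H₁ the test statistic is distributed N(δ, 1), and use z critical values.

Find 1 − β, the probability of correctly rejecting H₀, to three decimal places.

Power ≈ 0.552

Noncentrality parameter: δ = d·√(n/2) = 0.54 × √(30/2) = 2.0914
Critical value for a two-sided test at α = 0.05: z_{α/2} = 1.960.
Power = Φ(δ − 1.960) + Φ(−δ − 1.960) = Φ(0.131) + Φ(-4.051) = 0.5523 + 0.0000 = 0.5523.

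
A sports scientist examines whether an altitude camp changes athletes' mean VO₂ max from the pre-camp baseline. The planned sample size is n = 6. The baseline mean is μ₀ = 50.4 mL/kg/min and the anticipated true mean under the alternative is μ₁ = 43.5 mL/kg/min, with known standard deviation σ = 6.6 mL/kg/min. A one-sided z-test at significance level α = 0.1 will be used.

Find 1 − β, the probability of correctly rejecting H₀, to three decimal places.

Standardized effect: d = |μ₁ − μ₀| / σ = |43.5 − 50.4| / 6.6 = 1.0455
Noncentrality parameter: δ = d·√n = 1.0455 × √6 = 2.5608
Critical value for a one-sided test at α = 0.1: z_α = 1.282.
Power = Φ(δ − 1.282) = Φ(1.279) = 0.8996.

Power ≈ 0.900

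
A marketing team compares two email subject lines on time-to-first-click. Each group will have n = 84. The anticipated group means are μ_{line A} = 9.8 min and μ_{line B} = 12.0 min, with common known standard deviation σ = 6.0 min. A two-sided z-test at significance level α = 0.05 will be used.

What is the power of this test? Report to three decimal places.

Standardized effect: d = |μ_{line A} − μ_{line B}| / σ = |9.8 − 12.0| / 6.0 = 0.3667
Noncentrality parameter: λ = d·√(n/2) = 0.3667 × √(84/2) = 2.3763
Critical value for a two-sided test at α = 0.05: z_{α/2} = 1.960.
Power = Φ(λ − 1.960) + Φ(−λ − 1.960) = Φ(0.416) + Φ(-4.336) = 0.6614 + 0.0000 = 0.6614.

Power ≈ 0.661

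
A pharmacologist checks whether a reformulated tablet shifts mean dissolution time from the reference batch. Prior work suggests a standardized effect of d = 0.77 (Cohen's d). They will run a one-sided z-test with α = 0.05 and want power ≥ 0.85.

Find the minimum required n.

n = 13

Set Φ(δ − 1.645) = 0.85; then δ − 1.645 = Φ⁻¹(0.85) = 1.036, giving δ = 2.681.
δ = d·√n ⇒ n = (δ/d)² = (2.681 / 0.77)² = 12.13.
Rounding up, n = 13.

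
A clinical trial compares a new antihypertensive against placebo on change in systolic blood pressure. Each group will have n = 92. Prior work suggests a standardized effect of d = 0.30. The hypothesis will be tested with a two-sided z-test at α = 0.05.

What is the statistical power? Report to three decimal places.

Power ≈ 0.530

Noncentrality parameter: δ = d·√(n/2) = 0.30 × √(92/2) = 2.0347
Critical value for a two-sided test at α = 0.05: z_{α/2} = 1.960.
Power = Φ(δ − 1.960) + Φ(−δ − 1.960) = Φ(0.075) + Φ(-3.995) = 0.5298 + 0.0000 = 0.5298.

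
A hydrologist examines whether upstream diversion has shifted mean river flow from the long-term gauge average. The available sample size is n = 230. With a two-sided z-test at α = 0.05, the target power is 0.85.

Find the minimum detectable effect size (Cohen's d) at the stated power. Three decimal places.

Need Φ(δ − 1.960) = 0.85, so δ = 1.960 + 1.036 = 2.996.
(The second rejection-region term Φ(−δ − z_{α/2}) is negligible and dropped.)
δ = d·√n ⇒ d = δ/√n = 2.996/√230 = 0.1976.

d ≈ 0.198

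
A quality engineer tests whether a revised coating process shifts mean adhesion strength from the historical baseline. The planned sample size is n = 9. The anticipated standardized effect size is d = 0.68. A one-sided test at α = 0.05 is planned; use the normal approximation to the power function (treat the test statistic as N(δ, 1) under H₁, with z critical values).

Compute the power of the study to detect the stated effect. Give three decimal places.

Power ≈ 0.654

Noncentrality parameter: δ = d·√n = 0.68 × √9 = 2.0400
One-sided α = 0.05 → critical value z_{0.05} = 1.645.
Power = Φ(δ − 1.645) = Φ(0.395) = 0.6536.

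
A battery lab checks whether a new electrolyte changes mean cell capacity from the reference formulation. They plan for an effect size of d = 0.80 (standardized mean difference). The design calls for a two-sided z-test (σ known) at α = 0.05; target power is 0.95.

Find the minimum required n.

n = 21

Set Φ(δ − 1.960) = 0.95; then δ − 1.960 = Φ⁻¹(0.95) = 1.645, giving δ = 3.605.
(Ignoring the negligible lower-tail rejection probability gives the usual closed-form inversion.)
δ = d·√n ⇒ n = (δ/d)² = (3.605 / 0.80)² = 20.30.
Rounding up, n = 21.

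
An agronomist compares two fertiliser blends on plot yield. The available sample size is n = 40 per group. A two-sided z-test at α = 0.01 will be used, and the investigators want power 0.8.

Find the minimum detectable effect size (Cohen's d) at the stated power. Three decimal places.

Required noncentrality: δ = z_{0.005} + z_{0.20} = 2.576 + 0.842 = 3.417.
(Lower-tail contribution to power is negligible for δ > 0.)
δ = d·√(n/2) ⇒ d = δ/√(n/2) = 3.417/√(40/2) = 0.7642.

d ≈ 0.764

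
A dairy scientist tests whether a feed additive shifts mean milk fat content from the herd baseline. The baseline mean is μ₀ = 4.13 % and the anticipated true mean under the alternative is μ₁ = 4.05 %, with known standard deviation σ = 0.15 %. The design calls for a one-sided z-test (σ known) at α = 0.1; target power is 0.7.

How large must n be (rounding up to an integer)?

n = 12

Standardized effect: d = |μ₁ − μ₀| / σ = |4.05 − 4.13| / 0.15 = 0.5333
Set Φ(δ − 1.282) = 0.7; then δ − 1.282 = Φ⁻¹(0.7) = 0.524, giving δ = 1.806.
δ = d·√n ⇒ n = (δ/d)² = (1.806 / 0.5333)² = 11.47.
Round up to the next whole unit.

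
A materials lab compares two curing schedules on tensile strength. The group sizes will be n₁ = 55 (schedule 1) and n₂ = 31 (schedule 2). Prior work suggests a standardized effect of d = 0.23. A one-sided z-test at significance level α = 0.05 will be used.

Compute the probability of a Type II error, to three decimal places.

Noncentrality parameter: δ = d / √(1/n₁ + 1/n₂) = 0.23 / √(1/55 + 1/31) = 1.0241
Critical value for a one-sided test at α = 0.05: z_α = 1.645.
Power = P(Z > 1.645 − δ) = Φ(-0.621) = 0.2674.
Type II error: β = 1 − power = 1 − 0.2674 = 0.7326.

β ≈ 0.733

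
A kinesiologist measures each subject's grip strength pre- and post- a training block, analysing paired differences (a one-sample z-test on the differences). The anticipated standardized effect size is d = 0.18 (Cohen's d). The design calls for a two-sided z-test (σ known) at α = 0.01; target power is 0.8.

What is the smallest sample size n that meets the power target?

n = 361

Set Φ(δ − 2.576) = 0.8; then δ − 2.576 = Φ⁻¹(0.8) = 0.842, giving δ = 3.417.
(The Φ(−δ − z_{α/2}) term is vanishingly small for δ > 0 and is dropped in the standard sample-size formula.)
δ = d·√n ⇒ n = (δ/d)² = (3.417 / 0.18)² = 360.46.
Rounding up, n = 361.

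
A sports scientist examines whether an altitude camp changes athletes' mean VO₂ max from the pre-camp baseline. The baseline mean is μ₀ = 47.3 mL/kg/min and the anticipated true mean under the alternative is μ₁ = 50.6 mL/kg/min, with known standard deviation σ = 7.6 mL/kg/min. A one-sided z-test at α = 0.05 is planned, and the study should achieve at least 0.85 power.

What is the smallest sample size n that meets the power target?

n = 39

Standardized effect: d = |μ₁ − μ₀| / σ = |50.6 − 47.3| / 7.6 = 0.4342
Set Φ(δ − 1.645) = 0.85; then δ − 1.645 = Φ⁻¹(0.85) = 1.036, giving δ = 2.681.
δ = d·√n ⇒ n = (δ/d)² = (2.681 / 0.4342)² = 38.13.
Rounding up, n = 39.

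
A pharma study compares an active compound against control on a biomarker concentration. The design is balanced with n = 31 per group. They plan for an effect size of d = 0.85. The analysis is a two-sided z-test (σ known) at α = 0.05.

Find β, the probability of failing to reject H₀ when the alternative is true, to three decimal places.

Noncentrality parameter: δ = d·√(n/2) = 0.85 × √(31/2) = 3.3465
Two-sided α = 0.05 → critical value z_{0.025} = 1.960.
Power = Φ(δ − 1.960) + Φ(−δ − 1.960) = Φ(1.386) + Φ(-5.306) = 0.9172 + 0.0000 = 0.9172.
Type II error: β = 1 − power = 1 − 0.9172 = 0.0828.

β ≈ 0.083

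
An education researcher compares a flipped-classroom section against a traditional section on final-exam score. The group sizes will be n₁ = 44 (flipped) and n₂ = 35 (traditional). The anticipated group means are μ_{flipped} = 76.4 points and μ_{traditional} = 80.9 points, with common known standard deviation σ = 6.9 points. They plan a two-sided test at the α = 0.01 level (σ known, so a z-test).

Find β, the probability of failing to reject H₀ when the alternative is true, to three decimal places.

Standardized effect: d = |μ_{flipped} − μ_{traditional}| / σ = |76.4 − 80.9| / 6.9 = 0.6522
Noncentrality parameter: δ = d / √(1/n₁ + 1/n₂) = 0.6522 / √(1/44 + 1/35) = 2.8795
Critical value for a two-sided test at α = 0.01: z_{α/2} = 2.576.
Power = Φ(δ − 2.576) + Φ(−δ − 2.576) = Φ(0.304) + Φ(-5.455) = 0.6193 + 0.0000 = 0.6193.
Type II error: β = 1 − power = 1 − 0.6193 = 0.3807.

β ≈ 0.381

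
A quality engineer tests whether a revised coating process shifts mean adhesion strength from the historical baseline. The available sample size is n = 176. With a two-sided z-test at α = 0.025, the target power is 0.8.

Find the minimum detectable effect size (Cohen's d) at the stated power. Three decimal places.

Required noncentrality: δ = z_{0.0125} + z_{0.20} = 2.241 + 0.842 = 3.083.
(Lower-tail contribution to power is negligible for δ > 0.)
δ = d·√n ⇒ d = δ/√n = 3.083/√176 = 0.2324.

d ≈ 0.232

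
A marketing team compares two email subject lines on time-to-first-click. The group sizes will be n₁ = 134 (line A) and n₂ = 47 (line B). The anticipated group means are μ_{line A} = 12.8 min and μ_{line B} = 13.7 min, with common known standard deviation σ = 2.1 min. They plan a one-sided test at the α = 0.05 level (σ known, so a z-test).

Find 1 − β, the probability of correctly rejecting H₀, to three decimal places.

Standardized effect: d = |μ_{line A} − μ_{line B}| / σ = |12.8 − 13.7| / 2.1 = 0.4286
Noncentrality parameter: δ = d / √(1/n₁ + 1/n₂) = 0.4286 / √(1/134 + 1/47) = 2.5280
Critical value for a one-sided test at α = 0.05: z_α = 1.645.
Power = Φ(δ − 1.645) = Φ(0.883) = 0.8114.

Power ≈ 0.811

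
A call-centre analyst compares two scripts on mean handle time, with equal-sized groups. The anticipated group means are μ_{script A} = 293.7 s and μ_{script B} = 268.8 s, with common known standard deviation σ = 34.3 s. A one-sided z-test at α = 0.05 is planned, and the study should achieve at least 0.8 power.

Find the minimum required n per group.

Standardized effect: d = |μ_{script A} − μ_{script B}| / σ = |293.7 − 268.8| / 34.3 = 0.7259
Set Φ(δ − 1.645) = 0.8; then δ − 1.645 = Φ⁻¹(0.8) = 0.842, giving δ = 2.486.
δ = d·√(n/2) ⇒ n = 2(δ/d)² = 2 × (2.486 / 0.7259)² = 23.46.
Rounding up, n = 24 per group.

n = 24 per group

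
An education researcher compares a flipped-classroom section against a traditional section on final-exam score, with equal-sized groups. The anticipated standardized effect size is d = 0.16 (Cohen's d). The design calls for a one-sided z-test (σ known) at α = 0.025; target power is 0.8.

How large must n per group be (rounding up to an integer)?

n = 614 per group

For power 0.8 need Φ(δ − z_{0.025}) = 0.8, so δ = z_{0.025} + z_{0.20} = 1.960 + 0.842 = 2.802.
δ = d·√(n/2) ⇒ n = 2(δ/d)² = 2 × (2.802 / 0.16)² = 613.19.
Rounding up, n = 614 per group.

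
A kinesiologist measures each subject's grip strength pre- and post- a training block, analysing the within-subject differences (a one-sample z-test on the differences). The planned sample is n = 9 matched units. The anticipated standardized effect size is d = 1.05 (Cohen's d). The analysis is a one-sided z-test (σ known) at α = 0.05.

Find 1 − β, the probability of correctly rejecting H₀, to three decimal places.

Noncentrality parameter: λ = d·√n = 1.05 × √9 = 3.1500
Critical value for a one-sided test at α = 0.05: z_α = 1.645.
Power = Φ(λ − 1.645) = Φ(1.505) = 0.9339.

Power ≈ 0.934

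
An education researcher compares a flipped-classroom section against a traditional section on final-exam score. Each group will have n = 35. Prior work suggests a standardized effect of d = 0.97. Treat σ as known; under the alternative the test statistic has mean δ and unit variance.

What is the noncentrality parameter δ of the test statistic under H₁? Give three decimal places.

δ ≈ 4.058

The noncentrality parameter scales effect size by the design's sample-size factor: δ = d·√(n/2) = 0.97 × √(35/2) = 4.0578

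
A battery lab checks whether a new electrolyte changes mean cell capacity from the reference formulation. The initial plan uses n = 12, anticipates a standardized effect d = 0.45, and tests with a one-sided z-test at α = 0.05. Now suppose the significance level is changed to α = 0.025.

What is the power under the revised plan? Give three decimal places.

δ = d·√n = 0.45 × √12 = 1.5588 (unchanged). New critical value: z_{0.025} = 1.960.
Revised power = Φ(δ − 1.960) = Φ(-0.401) = 0.3442.

Power ≈ 0.344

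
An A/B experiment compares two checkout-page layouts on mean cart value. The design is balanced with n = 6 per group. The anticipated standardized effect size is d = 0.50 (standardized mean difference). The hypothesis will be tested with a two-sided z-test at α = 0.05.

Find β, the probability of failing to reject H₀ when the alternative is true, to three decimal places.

Noncentrality parameter: δ = d·√(n/2) = 0.50 × √(6/2) = 0.8660
Critical value for a two-sided test at α = 0.05: z_{α/2} = 1.960.
Power = Φ(δ − 1.960) + Φ(−δ − 1.960) = Φ(-1.094) + Φ(-2.826) = 0.1370 + 0.0024 = 0.1393.
Type II error: β = 1 − power = 1 − 0.1393 = 0.8607.

β ≈ 0.861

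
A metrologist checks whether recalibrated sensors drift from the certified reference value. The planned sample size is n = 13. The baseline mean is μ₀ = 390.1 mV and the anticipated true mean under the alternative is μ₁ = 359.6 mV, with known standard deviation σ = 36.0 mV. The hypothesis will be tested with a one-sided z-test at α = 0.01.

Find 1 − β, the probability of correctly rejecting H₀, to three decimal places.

Standardized effect: d = |μ₁ − μ₀| / σ = |359.6 − 390.1| / 36.0 = 0.8472
Noncentrality parameter: δ = d·√n = 0.8472 × √13 = 3.0547
Critical value for a one-sided test at α = 0.01: z_α = 2.326.
Power = P(Z > 2.326 − δ) = Φ(0.728) = 0.7668.

Power ≈ 0.767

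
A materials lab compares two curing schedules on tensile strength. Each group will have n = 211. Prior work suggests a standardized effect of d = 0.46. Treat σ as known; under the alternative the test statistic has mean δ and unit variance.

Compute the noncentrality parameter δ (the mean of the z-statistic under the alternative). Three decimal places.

The noncentrality parameter scales effect size by the design's sample-size factor: δ = d·√(n/2) = 0.46 × √(211/2) = 4.7248

δ ≈ 4.725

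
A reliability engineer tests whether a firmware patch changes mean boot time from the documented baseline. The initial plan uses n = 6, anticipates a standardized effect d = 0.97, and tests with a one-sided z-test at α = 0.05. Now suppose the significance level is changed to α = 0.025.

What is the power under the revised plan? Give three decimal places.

Power ≈ 0.661

δ = d·√n = 0.97 × √6 = 2.3760 (unchanged). New critical value: z_{0.025} = 1.960.
Revised power = Φ(δ − 1.960) = Φ(0.416) = 0.6613.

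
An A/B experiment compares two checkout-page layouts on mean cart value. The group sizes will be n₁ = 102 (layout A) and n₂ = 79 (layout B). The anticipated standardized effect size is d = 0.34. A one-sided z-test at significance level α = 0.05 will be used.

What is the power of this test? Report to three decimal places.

Power ≈ 0.734

Noncentrality parameter: δ = d / √(1/n₁ + 1/n₂) = 0.34 / √(1/102 + 1/79) = 2.2686
Critical value for a one-sided test at α = 0.05: z_α = 1.645.
Power = P(Z > 1.645 − δ) = Φ(0.624) = 0.7336.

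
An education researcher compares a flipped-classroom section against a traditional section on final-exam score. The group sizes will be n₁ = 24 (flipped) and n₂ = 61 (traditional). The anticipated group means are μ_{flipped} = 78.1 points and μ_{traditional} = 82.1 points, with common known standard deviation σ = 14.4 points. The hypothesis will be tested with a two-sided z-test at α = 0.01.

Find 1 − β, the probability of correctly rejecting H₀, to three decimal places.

Standardized effect: d = |μ_{flipped} − μ_{traditional}| / σ = |78.1 − 82.1| / 14.4 = 0.2778
Noncentrality parameter: δ = d / √(1/n₁ + 1/n₂) = 0.2778 / √(1/24 + 1/61) = 1.1528
Two-sided α = 0.01 → critical value z_{0.005} = 2.576.
Power = Φ(δ − 2.576) + Φ(−δ − 2.576) = Φ(-1.423) + Φ(-3.729) = 0.0774 + 0.0001 = 0.0775.

Power ≈ 0.077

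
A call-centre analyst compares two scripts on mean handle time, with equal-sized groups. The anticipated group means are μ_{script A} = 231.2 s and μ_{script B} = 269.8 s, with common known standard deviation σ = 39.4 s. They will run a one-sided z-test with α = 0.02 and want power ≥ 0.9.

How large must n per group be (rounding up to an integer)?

n = 24 per group

Standardized effect: d = |μ_{script A} − μ_{script B}| / σ = |231.2 − 269.8| / 39.4 = 0.9797
Set Φ(δ − 2.054) = 0.9; then δ − 2.054 = Φ⁻¹(0.9) = 1.282, giving δ = 3.335.
δ = d·√(n/2) ⇒ n = 2(δ/d)² = 2 × (3.335 / 0.9797)² = 23.18.
Rounding up, n = 24 per group.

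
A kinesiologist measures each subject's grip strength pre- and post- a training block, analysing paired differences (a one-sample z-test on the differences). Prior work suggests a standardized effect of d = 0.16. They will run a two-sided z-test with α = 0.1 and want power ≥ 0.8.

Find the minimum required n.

n = 242

For power 0.8 need Φ(δ − z_{0.05}) = 0.8, so δ = z_{0.05} + z_{0.20} = 1.645 + 0.842 = 2.486.
(The Φ(−δ − z_{α/2}) term is vanishingly small for δ > 0 and is dropped in the standard sample-size formula.)
δ = d·√n ⇒ n = (δ/d)² = (2.486 / 0.16)² = 241.51.
Round up to the next whole unit.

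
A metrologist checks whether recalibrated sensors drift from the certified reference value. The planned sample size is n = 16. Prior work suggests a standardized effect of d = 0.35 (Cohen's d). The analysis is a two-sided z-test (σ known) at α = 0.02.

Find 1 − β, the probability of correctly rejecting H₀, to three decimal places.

Power ≈ 0.177

Noncentrality parameter: δ = d·√n = 0.35 × √16 = 1.4000
Critical value for a two-sided test at α = 0.02: z_{α/2} = 2.326.
Power = Φ(δ − 2.326) + Φ(−δ − 2.326) = Φ(-0.926) + Φ(-3.726) = 0.1771 + 0.0001 = 0.1772.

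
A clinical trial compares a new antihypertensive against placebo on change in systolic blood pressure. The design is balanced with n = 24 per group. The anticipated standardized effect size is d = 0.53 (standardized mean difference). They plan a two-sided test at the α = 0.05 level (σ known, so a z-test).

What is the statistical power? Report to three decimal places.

Power ≈ 0.451

Noncentrality parameter: δ = d·√(n/2) = 0.53 × √(24/2) = 1.8360
Two-sided α = 0.05 → critical value z_{0.025} = 1.960.
Power = Φ(δ − 1.960) + Φ(−δ − 1.960) = Φ(-0.124) + Φ(-3.796) = 0.4507 + 0.0001 = 0.4507.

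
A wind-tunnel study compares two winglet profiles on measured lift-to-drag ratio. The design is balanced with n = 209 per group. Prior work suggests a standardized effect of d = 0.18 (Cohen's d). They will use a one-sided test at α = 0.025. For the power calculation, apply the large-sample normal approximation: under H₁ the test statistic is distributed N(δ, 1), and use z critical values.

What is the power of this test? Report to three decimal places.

Noncentrality parameter: δ = d·√(n/2) = 0.18 × √(209/2) = 1.8401
One-sided α = 0.025 → critical value z_{0.025} = 1.960.
Power = Φ(δ − 1.960) = Φ(-0.120) = 0.4523.

Power ≈ 0.452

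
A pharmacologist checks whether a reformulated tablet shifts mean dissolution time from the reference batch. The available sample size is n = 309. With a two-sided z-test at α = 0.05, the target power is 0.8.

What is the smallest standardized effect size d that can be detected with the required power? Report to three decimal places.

Need Φ(δ − 1.960) = 0.8, so δ = 1.960 + 0.842 = 2.802.
(Lower-tail contribution to power is negligible for δ > 0.)
δ = d·√n ⇒ d = δ/√n = 2.802/√309 = 0.1594.

d ≈ 0.159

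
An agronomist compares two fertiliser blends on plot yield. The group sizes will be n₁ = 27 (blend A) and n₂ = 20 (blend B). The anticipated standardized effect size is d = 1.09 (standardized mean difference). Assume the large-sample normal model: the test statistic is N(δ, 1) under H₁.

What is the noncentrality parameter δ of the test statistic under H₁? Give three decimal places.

δ = d / √(1/n₁ + 1/n₂) = 1.09 / √(1/27 + 1/20) = 3.6947

δ ≈ 3.695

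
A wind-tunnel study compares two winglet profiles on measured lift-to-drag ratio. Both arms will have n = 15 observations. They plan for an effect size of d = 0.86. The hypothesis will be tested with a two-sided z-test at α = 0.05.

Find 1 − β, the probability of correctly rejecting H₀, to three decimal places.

Noncentrality parameter: δ = d·√(n/2) = 0.86 × √(15/2) = 2.3552
Two-sided α = 0.05 → critical value z_{0.025} = 1.960.
Power = Φ(δ − 1.960) + Φ(−δ − 1.960) = Φ(0.395) + Φ(-4.315) = 0.6537 + 0.0000 = 0.6537.

Power ≈ 0.654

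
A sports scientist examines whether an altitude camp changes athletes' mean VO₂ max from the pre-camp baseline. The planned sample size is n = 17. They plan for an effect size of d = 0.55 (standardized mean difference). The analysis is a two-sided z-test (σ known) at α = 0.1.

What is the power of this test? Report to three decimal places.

Noncentrality parameter: δ = d·√n = 0.55 × √17 = 2.2677
Two-sided α = 0.1 → critical value z_{0.05} = 1.645.
Power = Φ(δ − 1.645) + Φ(−δ − 1.645) = Φ(0.623) + Φ(-3.913) = 0.7333 + 0.0000 = 0.7334.

Power ≈ 0.733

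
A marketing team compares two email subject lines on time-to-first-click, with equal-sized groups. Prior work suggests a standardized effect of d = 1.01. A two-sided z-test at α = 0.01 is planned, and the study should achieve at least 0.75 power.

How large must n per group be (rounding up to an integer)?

n = 21 per group

For power 0.75 need Φ(δ − z_{0.005}) = 0.75, so δ = z_{0.005} + z_{0.25} = 2.576 + 0.674 = 3.250.
(Ignoring the negligible lower-tail rejection probability gives the usual closed-form inversion.)
δ = d·√(n/2) ⇒ n = 2(δ/d)² = 2 × (3.250 / 1.01)² = 20.71.
Round up to the next whole unit.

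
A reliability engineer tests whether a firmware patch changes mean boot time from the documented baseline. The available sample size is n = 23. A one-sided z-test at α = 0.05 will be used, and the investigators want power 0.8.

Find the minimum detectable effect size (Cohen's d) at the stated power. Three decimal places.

d ≈ 0.518

Required noncentrality: δ = z_{0.05} + z_{0.20} = 1.645 + 0.842 = 2.486.
δ = d·√n ⇒ d = δ/√n = 2.486/√23 = 0.5185.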